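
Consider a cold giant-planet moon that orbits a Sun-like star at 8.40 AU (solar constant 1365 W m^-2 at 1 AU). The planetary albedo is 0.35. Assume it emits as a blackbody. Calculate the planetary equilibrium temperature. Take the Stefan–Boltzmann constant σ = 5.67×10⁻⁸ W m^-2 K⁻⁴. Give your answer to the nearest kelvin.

Irradiance scales as 1/d², so S = 1365 W m^-2 × (1/8.40)² = 19.35 W m^-2.
Absorbed flux (global mean): S(1−α)/4 = 19.35·0.65/4 = 3.144 W m^-2.
Balancing against σT⁴: T = (3.144/5.67×10⁻⁸)^(1/4) = 86.29 K.

86 K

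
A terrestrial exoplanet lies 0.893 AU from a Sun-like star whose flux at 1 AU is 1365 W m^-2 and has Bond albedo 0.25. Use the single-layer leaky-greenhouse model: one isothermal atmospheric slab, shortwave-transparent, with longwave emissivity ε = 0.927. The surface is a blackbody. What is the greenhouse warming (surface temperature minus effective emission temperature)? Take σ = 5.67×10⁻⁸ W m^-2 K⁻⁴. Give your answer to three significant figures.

46.2 K

Flux at the orbit: S = 1365/(0.893)² = 1712 W m^-2.
The planet radiates to space at T_e = [S(1−α)/(4σ)]^(1/4) = 274.3 K.
The surface balance (absorbed SW + ε·downward IR = σT_s⁴) with T_a⁴ = T_s⁴/2 reduces to T_s = T_e·[2/(2−ε)]^¼ = 320.5 K.
T_s − T_e = 320.5 − 274.3 = 46.20 K.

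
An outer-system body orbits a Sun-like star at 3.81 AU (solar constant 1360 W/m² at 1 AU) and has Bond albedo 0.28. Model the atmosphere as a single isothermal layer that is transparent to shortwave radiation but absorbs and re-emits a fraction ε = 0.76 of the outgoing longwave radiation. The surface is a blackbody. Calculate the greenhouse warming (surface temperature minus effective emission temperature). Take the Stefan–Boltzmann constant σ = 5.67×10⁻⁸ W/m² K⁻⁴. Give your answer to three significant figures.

By the inverse-square law, S = 1360/3.81² = 93.69 W/m².
Effective emission temperature (TOA balance): σT_e⁴ = S(1−α)/4 = 16.86 W/m² → T_e = 131.3 K.
Surface balance with a leaky layer gives σT_s⁴ = σT_e⁴·2/(2−ε), so T_s = T_e·[2/(2−0.76)]^(1/4) = 148.0 K.
Greenhouse warming: T_s − T_e = 16.67 K.

16.7 K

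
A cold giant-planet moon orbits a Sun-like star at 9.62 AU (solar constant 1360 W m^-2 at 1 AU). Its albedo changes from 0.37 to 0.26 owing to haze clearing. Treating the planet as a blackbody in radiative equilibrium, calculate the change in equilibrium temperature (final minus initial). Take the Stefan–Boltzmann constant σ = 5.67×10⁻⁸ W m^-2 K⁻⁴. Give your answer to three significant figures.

By the inverse-square law, S = 1360/9.62² = 14.70 W m^-2.
Before: T₁ = [14.70·0.63/(4σ)]^(1/4) = 79.93 K.
With α = 0.26, T₂ = 83.21 K.
ΔT = T₂ − T₁ = 3.281 K.

3.28 K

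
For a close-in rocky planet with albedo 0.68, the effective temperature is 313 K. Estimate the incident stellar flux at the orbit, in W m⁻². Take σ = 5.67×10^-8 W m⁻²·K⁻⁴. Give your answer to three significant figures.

6800 W m⁻²

Invert the energy balance for S: S = 4σT⁴/(1−α).
σT⁴ = 5.67×10⁻⁸·(313)⁴ = 544.2 W m⁻².
S = 4·544.2/0.32 = 6803 W m⁻².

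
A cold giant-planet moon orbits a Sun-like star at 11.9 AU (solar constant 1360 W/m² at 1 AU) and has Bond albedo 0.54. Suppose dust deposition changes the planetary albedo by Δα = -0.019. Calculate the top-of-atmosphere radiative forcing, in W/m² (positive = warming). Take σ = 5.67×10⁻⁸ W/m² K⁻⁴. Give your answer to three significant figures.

Flux at the orbit: S = 1360/(11.9)² = 9.604 W/m².
The change in absorbed flux is Δ[S(1−α)/4] = −SΔα/4 = 0.04562 W/m².

0.0456 W/m²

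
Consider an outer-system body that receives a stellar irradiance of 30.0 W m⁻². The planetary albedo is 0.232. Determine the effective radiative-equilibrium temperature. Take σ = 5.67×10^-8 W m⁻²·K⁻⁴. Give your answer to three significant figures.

Averaging over the sphere, the absorbed flux is S(1−α)/4 = 5.760 W m⁻².
Set σT⁴ = 5.760 → T = (5.760/σ)^(1/4) = 100.4 K.

100 K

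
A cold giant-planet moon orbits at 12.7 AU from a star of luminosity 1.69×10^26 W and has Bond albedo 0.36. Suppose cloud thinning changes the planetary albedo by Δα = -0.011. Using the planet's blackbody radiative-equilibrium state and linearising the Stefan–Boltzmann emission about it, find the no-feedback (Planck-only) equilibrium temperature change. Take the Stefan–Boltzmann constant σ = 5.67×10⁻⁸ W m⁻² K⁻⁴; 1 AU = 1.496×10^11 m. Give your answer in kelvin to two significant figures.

0.24 K

Orbital distance: d = 12.7 AU = 1.900×10^12 m.
S = L/(4πd²) = 3.726 W m⁻².
Reference equilibrium: T_e = [S(1−α)/(4σ)]^(1/4) = 56.94 K.
TOA radiative forcing: ΔF = −S·Δα/4 = −3.726·(-0.011)/4 = 0.01025 W m⁻².
Linearising σT⁴ gives d(σT⁴)/dT = 4σT_e³ = 0.04187 W m⁻² per K.
ΔT₀ = ΔF/λ_P = 0.01025/0.04187 = 0.245 K.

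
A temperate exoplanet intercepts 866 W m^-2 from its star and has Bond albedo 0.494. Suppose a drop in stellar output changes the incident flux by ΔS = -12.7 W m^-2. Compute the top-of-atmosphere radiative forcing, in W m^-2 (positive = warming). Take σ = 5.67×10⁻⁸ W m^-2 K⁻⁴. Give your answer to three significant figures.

TOA radiative forcing: ΔF = (1−α)ΔS/4 = 0.506·(-12.7)/4 = -1.607 W m^-2.

-1.61 W m^-2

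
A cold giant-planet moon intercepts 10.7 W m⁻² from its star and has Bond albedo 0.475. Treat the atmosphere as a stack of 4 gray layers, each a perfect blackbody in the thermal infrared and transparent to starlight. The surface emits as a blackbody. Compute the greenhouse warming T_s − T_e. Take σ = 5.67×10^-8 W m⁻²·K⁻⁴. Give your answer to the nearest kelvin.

35 kelvin

The effective emission temperature is T_e = [S(1−α)/(4σ)]^¼ = 70.55 K.
Surface: T_s = (5)^¼·T_e = 105.5 K.
So the greenhouse effect raises the surface by 105.5 − 70.55 = 34.95 K.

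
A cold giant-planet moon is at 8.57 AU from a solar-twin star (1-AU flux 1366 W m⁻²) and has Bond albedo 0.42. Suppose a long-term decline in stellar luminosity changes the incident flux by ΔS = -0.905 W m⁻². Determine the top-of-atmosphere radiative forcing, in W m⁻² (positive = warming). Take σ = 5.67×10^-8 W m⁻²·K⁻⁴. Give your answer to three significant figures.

Irradiance scales as 1/d², so S = 1366 W m⁻² × (1/8.57)² = 18.60 W m⁻².
TOA radiative forcing: ΔF = (1−α)ΔS/4 = 0.58·(-0.905)/4 = -0.1312 W m⁻².

-0.131 W m⁻²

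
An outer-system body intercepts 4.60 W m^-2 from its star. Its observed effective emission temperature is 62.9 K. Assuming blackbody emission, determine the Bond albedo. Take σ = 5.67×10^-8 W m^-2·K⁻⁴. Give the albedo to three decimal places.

0.228

Rearranging the radiative balance, α = 1 − 4σT⁴/S.
4σT⁴ = 4·5.67×10⁻⁸·(62.9)⁴ = 3.550 W m^-2.
Hence α = 1 − 3.550/4.600 = 0.2282.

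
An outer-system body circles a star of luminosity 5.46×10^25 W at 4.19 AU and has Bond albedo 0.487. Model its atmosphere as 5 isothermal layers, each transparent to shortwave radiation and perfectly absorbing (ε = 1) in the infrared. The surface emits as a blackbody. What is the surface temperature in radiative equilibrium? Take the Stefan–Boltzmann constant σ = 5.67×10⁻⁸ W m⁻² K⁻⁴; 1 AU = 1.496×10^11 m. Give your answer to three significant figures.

Orbital distance: d = 4.19 AU = 6.268×10^11 m.
Flux at the orbit: S = L/(4πd²) = 5.46×10^25/(4π·(6.27×10^11)²) = 11.06 W m⁻².
OLR = S(1−α)/4 = 1.418 W m⁻²; the top layer radiates at T_e = 70.72 K.
For an N-layer opaque stack, T_s⁴ = (N+1)T_e⁴, hence T_s = (6)^(1/4)×70.72 K = 110.7 K.

111 K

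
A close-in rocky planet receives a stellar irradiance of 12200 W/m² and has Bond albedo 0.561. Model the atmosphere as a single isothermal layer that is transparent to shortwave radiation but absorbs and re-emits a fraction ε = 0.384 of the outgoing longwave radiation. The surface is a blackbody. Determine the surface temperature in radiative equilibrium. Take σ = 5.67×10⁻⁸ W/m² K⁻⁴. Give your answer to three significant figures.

The planet radiates to space at T_e = [S(1−α)/(4σ)]^(1/4) = 392.0 K.
For a single slab of emissivity ε, T_s⁴ = 2T_e⁴/(2−ε); thus T_s = 392.0·(1.238)^(1/4) = 413.5 K.

413 K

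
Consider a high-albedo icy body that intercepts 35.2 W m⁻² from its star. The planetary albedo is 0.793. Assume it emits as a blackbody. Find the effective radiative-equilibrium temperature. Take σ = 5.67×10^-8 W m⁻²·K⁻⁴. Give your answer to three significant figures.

75.3 K

Averaging over the sphere, the absorbed flux is S(1−α)/4 = 1.822 W m⁻².
Balancing against σT⁴: T = (1.822/5.67×10⁻⁸)^(1/4) = 75.29 K.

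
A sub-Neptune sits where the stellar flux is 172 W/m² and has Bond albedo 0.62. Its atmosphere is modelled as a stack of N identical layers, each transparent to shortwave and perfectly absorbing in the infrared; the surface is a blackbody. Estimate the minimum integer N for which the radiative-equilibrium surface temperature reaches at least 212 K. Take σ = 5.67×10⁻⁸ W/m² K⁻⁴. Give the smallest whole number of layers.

7

The effective emission temperature is T_e = [S(1−α)/(4σ)]^¼ = 130.3 K.
T_s = (N+1)^(1/4)·T_e ≥ 212 K requires N+1 ≥ (T_s/T_e)⁴ = (212/130.3)⁴ = 7.009.
The minimum whole number is N = 7.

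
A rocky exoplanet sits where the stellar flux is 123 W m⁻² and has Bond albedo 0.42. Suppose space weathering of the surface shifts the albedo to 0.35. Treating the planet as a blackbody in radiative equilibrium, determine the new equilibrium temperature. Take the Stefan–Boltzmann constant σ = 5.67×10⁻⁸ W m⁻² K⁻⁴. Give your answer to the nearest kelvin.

137 kelvin

With the new albedo, S(1−α₂)/4 = 19.99 W m⁻², so T₂ = 137.0 K.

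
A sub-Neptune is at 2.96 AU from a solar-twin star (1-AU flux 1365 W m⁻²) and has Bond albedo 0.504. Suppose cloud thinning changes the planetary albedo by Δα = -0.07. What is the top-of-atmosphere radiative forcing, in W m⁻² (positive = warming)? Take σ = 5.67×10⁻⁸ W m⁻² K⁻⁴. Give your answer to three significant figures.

By the inverse-square law, S = 1365/2.96² = 155.8 W m⁻².
The change in absorbed flux is Δ[S(1−α)/4] = −SΔα/4 = 2.726 W m⁻².

2.73 W m⁻²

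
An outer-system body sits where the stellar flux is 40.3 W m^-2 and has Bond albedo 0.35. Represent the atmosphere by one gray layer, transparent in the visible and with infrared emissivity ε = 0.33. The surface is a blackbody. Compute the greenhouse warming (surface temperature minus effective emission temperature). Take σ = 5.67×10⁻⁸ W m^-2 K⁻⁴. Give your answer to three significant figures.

The planet radiates to space at T_e = [S(1−α)/(4σ)]^(1/4) = 103.7 K.
Surface balance with a leaky layer gives σT_s⁴ = σT_e⁴·2/(2−ε), so T_s = T_e·[2/(2−0.33)]^(1/4) = 108.4 K.
The atmosphere warms the surface by 4.780 K.

4.78 kelvin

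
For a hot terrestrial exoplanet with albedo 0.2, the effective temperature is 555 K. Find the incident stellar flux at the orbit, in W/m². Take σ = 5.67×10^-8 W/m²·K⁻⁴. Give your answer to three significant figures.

Invert the energy balance for S: S = 4σT⁴/(1−α).
The emitted flux is σT⁴ = 5380 W/m².
So S = 4×5380/(1−0.2) = 26900 W/m².

26900 W/m²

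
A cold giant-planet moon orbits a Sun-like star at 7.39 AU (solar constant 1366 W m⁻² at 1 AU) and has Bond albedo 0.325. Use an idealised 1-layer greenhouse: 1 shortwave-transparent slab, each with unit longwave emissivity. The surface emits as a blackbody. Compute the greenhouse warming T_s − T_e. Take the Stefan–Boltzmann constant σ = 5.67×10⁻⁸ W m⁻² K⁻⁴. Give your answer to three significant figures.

Irradiance scales as 1/d², so S = 1366 W m⁻² × (1/7.39)² = 25.01 W m⁻².
Top-of-atmosphere balance: σT_e⁴ = S(1−α)/4 = 4.221 W m⁻² → T_e = 92.89 K.
Surface: T_s = (2)^¼·T_e = 110.5 K.
So the greenhouse effect raises the surface by 110.5 − 92.89 = 17.57 K.

17.6 K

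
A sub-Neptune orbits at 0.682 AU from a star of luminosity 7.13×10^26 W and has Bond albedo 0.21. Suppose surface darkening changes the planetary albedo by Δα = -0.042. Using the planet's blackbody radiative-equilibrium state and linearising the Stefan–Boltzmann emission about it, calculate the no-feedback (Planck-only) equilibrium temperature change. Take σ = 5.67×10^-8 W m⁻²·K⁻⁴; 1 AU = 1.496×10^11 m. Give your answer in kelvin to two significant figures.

d = 0.682 × 1.496×10^11 m = 1.020×10^11 m.
S = L/(4πd²) = 5451 W m⁻².
The baseline emission temperature is T_e = 371.2 K.
TOA radiative forcing: ΔF = −S·Δα/4 = −5451·(-0.042)/4 = 57.23 W m⁻².
Linearising σT⁴ gives d(σT⁴)/dT = 4σT_e³ = 11.60 W m⁻² per K.
Hence the no-feedback warming is ΔF/(4σT_e³) = 4.93 K.

4.9 K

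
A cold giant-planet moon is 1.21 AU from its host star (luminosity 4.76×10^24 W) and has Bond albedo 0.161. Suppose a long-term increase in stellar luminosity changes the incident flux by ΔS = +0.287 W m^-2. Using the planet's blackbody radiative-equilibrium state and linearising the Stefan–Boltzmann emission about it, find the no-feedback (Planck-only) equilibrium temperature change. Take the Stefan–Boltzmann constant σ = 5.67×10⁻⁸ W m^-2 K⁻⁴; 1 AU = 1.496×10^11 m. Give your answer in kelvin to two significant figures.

0.50 kelvin

d = 1.21 × 1.496×10^11 m = 1.810×10^11 m.
Flux at the orbit: S = L/(4πd²) = 4.76×10^24/(4π·(1.81×10^11)²) = 11.56 W m^-2.
Unperturbed T_e = [11.56·(1−0.161)/(4σ)]^¼ = 80.87 K.
ΔF = Δ[S(1−α)]/4 = (1−0.161)·+0.287/4 = 0.06020 W m^-2.
Planck response: λ_P = 4σT_e³ = 4·5.67×10⁻⁸·(80.87)³ = 0.1199 W m^-2/K.
ΔT₀ = ΔF/λ_P = 0.06020/0.1199 = 0.502 K.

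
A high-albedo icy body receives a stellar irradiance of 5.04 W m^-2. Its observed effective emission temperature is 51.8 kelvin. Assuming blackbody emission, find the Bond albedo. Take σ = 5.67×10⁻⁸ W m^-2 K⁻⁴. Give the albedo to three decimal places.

Energy balance: S(1−α)/4 = σT⁴, so 1−α = 4σT⁴/S.
4σT⁴ = 4·5.67×10⁻⁸·(51.8)⁴ = 1.633 W m^-2.
1−α = 1.633/5.040 = 0.3240, so α = 0.6760.

0.676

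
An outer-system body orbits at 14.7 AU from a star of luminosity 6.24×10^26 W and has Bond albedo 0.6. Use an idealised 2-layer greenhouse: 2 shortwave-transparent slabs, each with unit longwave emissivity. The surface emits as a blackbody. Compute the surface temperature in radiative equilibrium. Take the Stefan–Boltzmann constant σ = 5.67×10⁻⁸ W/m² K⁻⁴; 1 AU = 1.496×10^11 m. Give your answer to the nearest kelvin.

Orbital distance: d = 14.7 AU = 2.199×10^12 m.
Flux at the orbit: S = L/(4πd²) = 6.24×10^26/(4π·(2.20×10^12)²) = 10.27 W/m².
OLR = S(1−α)/4 = 1.027 W/m²; the top layer radiates at T_e = 65.23 K.
Layer-by-layer balance gives σT_s⁴ = (N+1)σT_e⁴, so T_s = 3^¼·65.23 = 85.85 K.

86 K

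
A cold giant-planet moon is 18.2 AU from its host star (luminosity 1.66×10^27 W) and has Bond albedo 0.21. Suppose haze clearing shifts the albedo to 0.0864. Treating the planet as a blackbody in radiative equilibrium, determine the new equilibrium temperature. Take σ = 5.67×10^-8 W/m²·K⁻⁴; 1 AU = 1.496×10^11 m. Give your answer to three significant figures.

92.0 kelvin

d = 18.2 × 1.496×10^11 m = 2.723×10^12 m.
Flux at the orbit: S = L/(4πd²) = 1.66×10^27/(4π·(2.72×10^12)²) = 17.82 W/m².
New equilibrium: T₂ = [(1−0.0864)·17.82/(4σ)]^(1/4) = 92.05 K.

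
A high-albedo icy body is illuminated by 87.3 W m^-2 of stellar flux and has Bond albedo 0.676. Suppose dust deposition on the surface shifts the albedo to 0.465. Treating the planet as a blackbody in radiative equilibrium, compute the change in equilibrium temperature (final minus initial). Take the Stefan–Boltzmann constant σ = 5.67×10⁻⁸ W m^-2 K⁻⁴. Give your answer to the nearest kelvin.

14 K

With α = 0.676, T₁ = 105.7 K.
With α = 0.465, T₂ = 119.8 K.
Change: 119.8 − 105.7 = 14.12 K.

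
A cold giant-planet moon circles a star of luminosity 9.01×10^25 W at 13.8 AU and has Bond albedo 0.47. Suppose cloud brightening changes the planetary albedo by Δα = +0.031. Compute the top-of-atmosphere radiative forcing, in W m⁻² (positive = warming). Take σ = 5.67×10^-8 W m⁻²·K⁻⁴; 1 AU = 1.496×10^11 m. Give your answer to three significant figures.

-0.0130 W m⁻²

d = 13.8 × 1.496×10^11 m = 2.064×10^12 m.
Flux at the orbit: S = L/(4πd²) = 9.01×10^25/(4π·(2.06×10^12)²) = 1.682 W m⁻².
ΔF = −(S/4)Δα = −(1.682/4)×(+0.031) = -0.01304 W m⁻².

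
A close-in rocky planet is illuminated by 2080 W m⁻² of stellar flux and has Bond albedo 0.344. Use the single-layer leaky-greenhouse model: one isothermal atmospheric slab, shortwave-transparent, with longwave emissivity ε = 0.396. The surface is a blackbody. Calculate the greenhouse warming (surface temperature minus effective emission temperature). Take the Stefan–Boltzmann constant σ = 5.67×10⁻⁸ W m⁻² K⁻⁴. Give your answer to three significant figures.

Effective emission temperature (TOA balance): σT_e⁴ = S(1−α)/4 = 341.1 W m⁻² → T_e = 278.5 K.
For a single slab of emissivity ε, T_s⁴ = 2T_e⁴/(2−ε); thus T_s = 278.5·(1.247)^(1/4) = 294.3 K.
T_s − T_e = 294.3 − 278.5 = 15.79 K.

15.8 K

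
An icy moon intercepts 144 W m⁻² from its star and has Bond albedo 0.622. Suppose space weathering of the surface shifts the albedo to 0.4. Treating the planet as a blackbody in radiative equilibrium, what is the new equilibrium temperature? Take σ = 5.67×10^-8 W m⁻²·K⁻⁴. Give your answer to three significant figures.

140 K

T₂ = [S(1−α₂)/(4σ)]^(1/4) = [144.0·0.6/(4σ)]^(1/4) = 139.7 K.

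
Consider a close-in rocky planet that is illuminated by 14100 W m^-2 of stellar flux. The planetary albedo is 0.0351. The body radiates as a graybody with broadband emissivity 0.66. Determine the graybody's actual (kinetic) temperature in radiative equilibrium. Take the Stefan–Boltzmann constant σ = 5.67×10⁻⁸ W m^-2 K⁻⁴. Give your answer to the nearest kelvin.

549 K

Averaging over the sphere, the absorbed flux is S(1−α)/4 = 3401 W m^-2.
Equating to εσT⁴ with ε = 0.66: T = (3401/0.66σ)^(1/4) = 549.1 K.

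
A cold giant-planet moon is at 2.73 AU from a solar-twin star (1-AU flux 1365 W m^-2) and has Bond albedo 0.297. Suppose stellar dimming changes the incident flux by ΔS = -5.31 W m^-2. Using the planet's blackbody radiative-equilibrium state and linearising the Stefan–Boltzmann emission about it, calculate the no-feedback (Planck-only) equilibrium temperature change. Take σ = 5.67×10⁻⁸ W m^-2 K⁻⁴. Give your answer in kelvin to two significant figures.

-1.1 K

Flux at the orbit: S = 1365/(2.73)² = 183.2 W m^-2.
Unperturbed T_e = [183.2·(1−0.297)/(4σ)]^¼ = 154.4 K.
TOA radiative forcing: ΔF = (1−α)ΔS/4 = 0.703·(-5.31)/4 = -0.9332 W m^-2.
Planck response: λ_P = 4σT_e³ = 4·5.67×10⁻⁸·(154.4)³ = 0.8341 W m^-2/K.
So ΔT₀ = -0.9332/0.8341 = -1.12 K.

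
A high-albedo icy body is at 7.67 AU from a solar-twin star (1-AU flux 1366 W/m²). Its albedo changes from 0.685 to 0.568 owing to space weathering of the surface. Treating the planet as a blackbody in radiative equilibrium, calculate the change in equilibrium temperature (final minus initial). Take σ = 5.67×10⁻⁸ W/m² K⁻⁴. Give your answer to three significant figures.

6.19 K

Flux at the orbit: S = 1366/(7.67)² = 23.22 W/m².
With α = 0.685, T₁ = 75.36 K.
With α = 0.568, T₂ = 81.55 K.
ΔT = T₂ − T₁ = 6.192 K.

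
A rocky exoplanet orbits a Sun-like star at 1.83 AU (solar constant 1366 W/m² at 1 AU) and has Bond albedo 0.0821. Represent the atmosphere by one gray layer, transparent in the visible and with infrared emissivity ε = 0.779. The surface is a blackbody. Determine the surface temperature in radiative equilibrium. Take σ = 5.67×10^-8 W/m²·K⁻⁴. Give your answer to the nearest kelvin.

228 kelvin

Irradiance scales as 1/d², so S = 1366 W/m² × (1/1.83)² = 407.9 W/m².
The planet radiates to space at T_e = [S(1−α)/(4σ)]^(1/4) = 201.6 K.
Surface balance with a leaky layer gives σT_s⁴ = σT_e⁴·2/(2−ε), so T_s = T_e·[2/(2−0.779)]^(1/4) = 228.0 K.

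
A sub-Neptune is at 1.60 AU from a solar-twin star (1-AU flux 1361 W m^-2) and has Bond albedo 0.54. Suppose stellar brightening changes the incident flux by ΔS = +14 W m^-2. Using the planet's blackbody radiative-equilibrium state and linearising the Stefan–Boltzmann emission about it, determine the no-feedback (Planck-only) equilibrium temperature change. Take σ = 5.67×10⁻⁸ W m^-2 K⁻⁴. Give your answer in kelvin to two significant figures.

Flux at the orbit: S = 1361/(1.60)² = 531.6 W m^-2.
Reference equilibrium: T_e = [S(1−α)/(4σ)]^(1/4) = 181.2 K.
Only a fraction (1−α) is absorbed and it's spread over 4πR², so ΔF = (1−α)ΔS/4 = 1.610 W m^-2.
Planck response: λ_P = 4σT_e³ = 4·5.67×10⁻⁸·(181.2)³ = 1.350 W m^-2/K.
So ΔT₀ = 1.610/1.350 = 1.19 K.

1.2 K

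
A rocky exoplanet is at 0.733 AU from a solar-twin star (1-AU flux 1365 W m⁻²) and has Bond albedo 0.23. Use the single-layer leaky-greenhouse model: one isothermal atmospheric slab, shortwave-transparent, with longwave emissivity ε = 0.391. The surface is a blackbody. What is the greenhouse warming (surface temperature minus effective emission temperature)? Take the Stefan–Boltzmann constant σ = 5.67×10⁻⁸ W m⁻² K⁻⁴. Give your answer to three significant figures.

17.0 K

Irradiance scales as 1/d², so S = 1365 W m⁻² × (1/0.733)² = 2541 W m⁻².
Effective emission temperature (TOA balance): σT_e⁴ = S(1−α)/4 = 489.1 W m⁻² → T_e = 304.7 K.
The surface balance (absorbed SW + ε·downward IR = σT_s⁴) with T_a⁴ = T_s⁴/2 reduces to T_s = T_e·[2/(2−ε)]^¼ = 321.8 K.
Greenhouse warming: T_s − T_e = 17.03 K.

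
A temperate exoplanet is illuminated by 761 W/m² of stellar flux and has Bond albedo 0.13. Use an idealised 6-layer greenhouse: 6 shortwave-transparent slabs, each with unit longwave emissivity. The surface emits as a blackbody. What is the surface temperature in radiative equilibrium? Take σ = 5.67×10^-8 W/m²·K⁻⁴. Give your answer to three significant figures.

378 K

Top-of-atmosphere balance: σT_e⁴ = S(1−α)/4 = 165.5 W/m² → T_e = 232.4 K.
Layer-by-layer balance gives σT_s⁴ = (N+1)σT_e⁴, so T_s = 7^¼·232.4 = 378.1 K.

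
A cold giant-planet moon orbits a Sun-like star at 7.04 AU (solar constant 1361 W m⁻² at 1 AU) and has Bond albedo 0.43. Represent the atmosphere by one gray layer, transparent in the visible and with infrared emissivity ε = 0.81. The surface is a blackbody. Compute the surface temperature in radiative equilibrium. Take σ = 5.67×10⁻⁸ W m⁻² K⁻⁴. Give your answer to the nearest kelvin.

104 kelvin

Flux at the orbit: S = 1361/(7.04)² = 27.46 W m⁻².
At the top of the atmosphere, σT_e⁴ = S(1−α)/4 = 3.913 W m⁻², giving T_e = 91.15 K.
Surface balance with a leaky layer gives σT_s⁴ = σT_e⁴·2/(2−ε), so T_s = T_e·[2/(2−0.81)]^(1/4) = 103.8 K.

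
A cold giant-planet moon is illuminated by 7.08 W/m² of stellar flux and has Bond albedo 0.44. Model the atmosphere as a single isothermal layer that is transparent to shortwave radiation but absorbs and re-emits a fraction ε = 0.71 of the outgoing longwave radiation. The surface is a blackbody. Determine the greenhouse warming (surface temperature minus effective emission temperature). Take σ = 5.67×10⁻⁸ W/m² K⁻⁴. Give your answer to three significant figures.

The planet radiates to space at T_e = [S(1−α)/(4σ)]^(1/4) = 64.66 K.
Surface balance with a leaky layer gives σT_s⁴ = σT_e⁴·2/(2−ε), so T_s = T_e·[2/(2−0.71)]^(1/4) = 72.15 K.
T_s − T_e = 72.15 − 64.66 = 7.492 K.

7.49 kelvin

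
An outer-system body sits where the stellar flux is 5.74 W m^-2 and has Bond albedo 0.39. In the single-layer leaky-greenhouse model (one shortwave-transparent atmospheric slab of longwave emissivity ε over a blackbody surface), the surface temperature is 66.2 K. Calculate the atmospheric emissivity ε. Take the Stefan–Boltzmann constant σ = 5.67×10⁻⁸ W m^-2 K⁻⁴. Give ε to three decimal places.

0.392

First, T_e = [5.740·(1−0.39)/(4σ)]^(1/4) = 62.68 K.
T_s⁴ = T_e⁴·2/(2−ε) → ε = 2 − 2(T_e/T_s)⁴ = 2 − 2·(62.68/66.2)⁴ = 0.3923.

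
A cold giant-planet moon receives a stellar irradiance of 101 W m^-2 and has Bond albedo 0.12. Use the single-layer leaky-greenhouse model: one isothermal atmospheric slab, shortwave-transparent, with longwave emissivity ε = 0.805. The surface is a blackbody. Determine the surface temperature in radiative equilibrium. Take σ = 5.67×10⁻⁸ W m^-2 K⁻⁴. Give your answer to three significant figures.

At the top of the atmosphere, σT_e⁴ = S(1−α)/4 = 22.22 W m^-2, giving T_e = 140.7 K.
The surface balance (absorbed SW + ε·downward IR = σT_s⁴) with T_a⁴ = T_s⁴/2 reduces to T_s = T_e·[2/(2−ε)]^¼ = 160.0 K.

160 K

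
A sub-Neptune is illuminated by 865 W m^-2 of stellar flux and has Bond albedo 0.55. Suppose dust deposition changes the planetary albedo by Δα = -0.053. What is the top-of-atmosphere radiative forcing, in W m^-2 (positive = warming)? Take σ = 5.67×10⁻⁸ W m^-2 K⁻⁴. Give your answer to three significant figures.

11.5 W m^-2

ΔF = −(S/4)Δα = −(865.0/4)×(-0.053) = 11.46 W m^-2.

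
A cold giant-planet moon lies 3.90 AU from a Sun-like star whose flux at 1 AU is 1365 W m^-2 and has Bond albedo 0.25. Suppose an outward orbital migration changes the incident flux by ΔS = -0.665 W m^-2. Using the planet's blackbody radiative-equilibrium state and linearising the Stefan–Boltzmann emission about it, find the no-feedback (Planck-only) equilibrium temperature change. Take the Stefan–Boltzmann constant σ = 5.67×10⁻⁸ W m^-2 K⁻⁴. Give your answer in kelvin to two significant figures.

-0.24 K

Irradiance scales as 1/d², so S = 1365 W m^-2 × (1/3.90)² = 89.74 W m^-2.
The baseline emission temperature is T_e = 131.3 K.
TOA radiative forcing: ΔF = (1−α)ΔS/4 = 0.75·(-0.665)/4 = -0.1247 W m^-2.
The Planck feedback parameter is 4σT_e³ = 0.5128 W m^-2/K.
ΔT₀ = ΔF/λ_P = -0.1247/0.5128 = -0.243 K.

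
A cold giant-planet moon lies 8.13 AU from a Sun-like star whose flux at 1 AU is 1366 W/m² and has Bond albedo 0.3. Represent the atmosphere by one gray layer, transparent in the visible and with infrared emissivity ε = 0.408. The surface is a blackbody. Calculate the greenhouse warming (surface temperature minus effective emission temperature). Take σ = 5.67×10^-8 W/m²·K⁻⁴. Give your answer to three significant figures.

5.25 K

By the inverse-square law, S = 1366/8.13² = 20.67 W/m².
The planet radiates to space at T_e = [S(1−α)/(4σ)]^(1/4) = 89.37 K.
The surface balance (absorbed SW + ε·downward IR = σT_s⁴) with T_a⁴ = T_s⁴/2 reduces to T_s = T_e·[2/(2−ε)]^¼ = 94.61 K.
The atmosphere warms the surface by 5.246 K.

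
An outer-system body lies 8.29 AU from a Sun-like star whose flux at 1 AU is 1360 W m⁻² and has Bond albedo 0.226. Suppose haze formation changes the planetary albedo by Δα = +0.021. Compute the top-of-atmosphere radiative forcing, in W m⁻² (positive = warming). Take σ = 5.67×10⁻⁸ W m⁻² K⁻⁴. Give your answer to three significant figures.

-0.104 W m⁻²

By the inverse-square law, S = 1360/8.29² = 19.79 W m⁻².
The change in absorbed flux is Δ[S(1−α)/4] = −SΔα/4 = -0.1039 W m⁻².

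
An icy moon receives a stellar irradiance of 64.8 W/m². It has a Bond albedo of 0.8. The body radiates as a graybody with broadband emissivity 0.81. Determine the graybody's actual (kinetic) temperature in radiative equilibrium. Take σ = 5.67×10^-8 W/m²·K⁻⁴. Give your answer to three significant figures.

91.6 K

Averaging over the sphere, the absorbed flux is S(1−α)/4 = 3.240 W/m².
Radiative balance εσT⁴ = 3.240 gives T = [3.240/(0.81·σ)]^(1/4) = 91.65 K.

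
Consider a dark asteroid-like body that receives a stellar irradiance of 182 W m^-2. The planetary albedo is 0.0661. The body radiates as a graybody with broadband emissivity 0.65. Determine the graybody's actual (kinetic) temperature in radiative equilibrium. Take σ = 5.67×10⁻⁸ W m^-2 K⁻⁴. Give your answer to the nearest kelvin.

184 K

Absorbed flux (global mean): S(1−α)/4 = 182.0·0.934/4 = 42.49 W m^-2.
Radiative balance εσT⁴ = 42.49 gives T = [42.49/(0.65·σ)]^(1/4) = 184.3 K.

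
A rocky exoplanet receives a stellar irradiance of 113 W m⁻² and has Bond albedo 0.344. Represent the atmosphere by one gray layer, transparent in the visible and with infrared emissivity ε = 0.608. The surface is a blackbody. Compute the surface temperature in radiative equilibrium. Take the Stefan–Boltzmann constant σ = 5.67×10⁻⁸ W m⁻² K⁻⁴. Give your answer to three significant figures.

The planet radiates to space at T_e = [S(1−α)/(4σ)]^(1/4) = 134.5 K.
The surface balance (absorbed SW + ε·downward IR = σT_s⁴) with T_a⁴ = T_s⁴/2 reduces to T_s = T_e·[2/(2−ε)]^¼ = 147.2 K.

147 kelvin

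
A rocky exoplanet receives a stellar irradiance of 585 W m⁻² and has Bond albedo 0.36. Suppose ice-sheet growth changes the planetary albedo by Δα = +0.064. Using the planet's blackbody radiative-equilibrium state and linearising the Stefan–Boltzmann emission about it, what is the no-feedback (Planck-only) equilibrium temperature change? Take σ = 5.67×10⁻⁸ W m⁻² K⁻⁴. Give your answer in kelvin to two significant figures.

-5.0 K

The baseline emission temperature is T_e = 201.6 K.
ΔF = −(S/4)Δα = −(585.0/4)×(+0.064) = -9.360 W m⁻².
Linearising σT⁴ gives d(σT⁴)/dT = 4σT_e³ = 1.857 W m⁻² per K.
So ΔT₀ = -9.360/1.857 = -5.04 K.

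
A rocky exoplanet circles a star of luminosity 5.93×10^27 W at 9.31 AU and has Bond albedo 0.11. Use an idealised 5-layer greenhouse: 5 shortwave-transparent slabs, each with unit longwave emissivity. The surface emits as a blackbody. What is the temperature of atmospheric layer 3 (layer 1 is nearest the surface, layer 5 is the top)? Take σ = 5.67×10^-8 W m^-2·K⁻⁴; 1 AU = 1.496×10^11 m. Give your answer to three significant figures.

231 K

d = 9.31 × 1.496×10^11 m = 1.393×10^12 m.
Flux at the orbit: S = L/(4πd²) = 5.93×10^27/(4π·(1.39×10^12)²) = 243.3 W m^-2.
Top-of-atmosphere balance: σT_e⁴ = S(1−α)/4 = 54.13 W m^-2 → T_e = 175.8 K.
The net upward flux σT_e⁴ is constant between every pair of levels, so T_k⁴ = (N+1−k)T_e⁴.
T_3 = (3)^(1/4)·175.8 = 231.3 K.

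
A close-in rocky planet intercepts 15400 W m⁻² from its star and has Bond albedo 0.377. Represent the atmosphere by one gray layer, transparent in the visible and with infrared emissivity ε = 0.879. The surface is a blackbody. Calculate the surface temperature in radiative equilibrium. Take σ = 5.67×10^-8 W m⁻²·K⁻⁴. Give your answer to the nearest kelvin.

524 K

At the top of the atmosphere, σT_e⁴ = S(1−α)/4 = 2399 W m⁻², giving T_e = 453.5 K.
The surface balance (absorbed SW + ε·downward IR = σT_s⁴) with T_a⁴ = T_s⁴/2 reduces to T_s = T_e·[2/(2−ε)]^¼ = 524.1 K.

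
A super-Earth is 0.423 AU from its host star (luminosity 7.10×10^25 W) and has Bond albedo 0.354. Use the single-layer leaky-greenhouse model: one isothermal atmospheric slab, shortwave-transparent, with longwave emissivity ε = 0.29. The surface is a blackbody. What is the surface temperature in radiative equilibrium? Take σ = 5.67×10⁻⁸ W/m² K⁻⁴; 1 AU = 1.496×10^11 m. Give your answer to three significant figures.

262 K

Orbital distance: d = 0.423 AU = 6.328×10^10 m.
Spreading L over a sphere of radius d: S = 7.10×10^25/(4π·6.33×10^10²) = 1411 W/m².
Effective emission temperature (TOA balance): σT_e⁴ = S(1−α)/4 = 227.9 W/m² → T_e = 251.8 K.
Surface balance with a leaky layer gives σT_s⁴ = σT_e⁴·2/(2−ε), so T_s = T_e·[2/(2−0.29)]^(1/4) = 261.8 K.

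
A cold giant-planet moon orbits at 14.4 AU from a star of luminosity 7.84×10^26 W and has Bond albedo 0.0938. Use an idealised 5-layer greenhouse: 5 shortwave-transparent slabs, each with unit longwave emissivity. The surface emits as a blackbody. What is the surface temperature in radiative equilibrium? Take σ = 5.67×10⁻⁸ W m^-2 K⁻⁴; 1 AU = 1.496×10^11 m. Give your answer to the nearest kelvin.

Orbital distance: d = 14.4 AU = 2.154×10^12 m.
S = L/(4πd²) = 13.44 W m^-2.
OLR = S(1−α)/4 = 3.046 W m^-2; the top layer radiates at T_e = 85.61 K.
For an N-layer opaque stack, T_s⁴ = (N+1)T_e⁴, hence T_s = (6)^(1/4)×85.61 K = 134.0 K.

134 kelvin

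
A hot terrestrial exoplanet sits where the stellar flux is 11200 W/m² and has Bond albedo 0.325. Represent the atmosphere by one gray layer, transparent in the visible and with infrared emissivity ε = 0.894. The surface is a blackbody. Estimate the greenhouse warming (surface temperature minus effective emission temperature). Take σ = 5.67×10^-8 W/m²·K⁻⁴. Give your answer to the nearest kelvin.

The planet radiates to space at T_e = [S(1−α)/(4σ)]^(1/4) = 427.3 K.
For a single slab of emissivity ε, T_s⁴ = 2T_e⁴/(2−ε); thus T_s = 427.3·(1.808)^(1/4) = 495.5 K.
The atmosphere warms the surface by 68.21 K.

68 K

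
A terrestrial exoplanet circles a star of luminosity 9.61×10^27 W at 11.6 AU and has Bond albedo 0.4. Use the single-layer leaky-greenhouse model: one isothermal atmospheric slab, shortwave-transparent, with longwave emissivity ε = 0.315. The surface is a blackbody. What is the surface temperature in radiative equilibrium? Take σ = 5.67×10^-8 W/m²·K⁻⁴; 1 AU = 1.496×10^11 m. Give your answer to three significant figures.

Orbital distance: d = 11.6 AU = 1.735×10^12 m.
S = L/(4πd²) = 253.9 W/m².
The planet radiates to space at T_e = [S(1−α)/(4σ)]^(1/4) = 161.0 K.
Surface balance with a leaky layer gives σT_s⁴ = σT_e⁴·2/(2−ε), so T_s = T_e·[2/(2−0.315)]^(1/4) = 168.0 K.

168 K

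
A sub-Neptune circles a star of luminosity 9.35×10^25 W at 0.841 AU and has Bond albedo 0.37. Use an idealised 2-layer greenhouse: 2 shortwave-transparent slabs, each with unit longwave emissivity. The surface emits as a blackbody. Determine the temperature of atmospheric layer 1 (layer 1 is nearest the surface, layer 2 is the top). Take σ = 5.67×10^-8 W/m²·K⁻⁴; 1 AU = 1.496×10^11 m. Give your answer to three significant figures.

226 kelvin

Orbital distance: d = 0.841 AU = 1.258×10^11 m.
Spreading L over a sphere of radius d: S = 9.35×10^25/(4π·1.26×10^11²) = 470.1 W/m².
Top-of-atmosphere balance: σT_e⁴ = S(1−α)/4 = 74.03 W/m² → T_e = 190.1 K.
In the N-layer model, layer k (counted from the surface) has T_k = (N+1−k)^(1/4)·T_e.
With k = 1: T_1 = (2+1−1)^¼·190.1 K = 226.1 K.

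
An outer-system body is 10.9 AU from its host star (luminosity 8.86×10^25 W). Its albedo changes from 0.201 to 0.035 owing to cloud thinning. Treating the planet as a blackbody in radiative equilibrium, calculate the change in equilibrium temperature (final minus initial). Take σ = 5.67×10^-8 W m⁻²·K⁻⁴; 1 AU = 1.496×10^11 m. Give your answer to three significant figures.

Orbital distance: d = 10.9 AU = 1.631×10^12 m.
S = L/(4πd²) = 2.652 W m⁻².
Before: T₁ = [2.652·0.799/(4σ)]^(1/4) = 55.28 K.
Final:   T₂ = [S(1−0.035)/(4σ)]^(1/4) = 57.96 K.
ΔT = T₂ − T₁ = 2.672 K.

2.67 K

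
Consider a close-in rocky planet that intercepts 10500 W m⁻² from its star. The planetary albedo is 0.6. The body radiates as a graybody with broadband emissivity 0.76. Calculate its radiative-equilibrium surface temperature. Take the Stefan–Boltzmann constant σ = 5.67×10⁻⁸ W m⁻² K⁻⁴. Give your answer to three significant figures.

395 K

Averaging over the sphere, the absorbed flux is S(1−α)/4 = 1050 W m⁻².
Radiative balance εσT⁴ = 1050 gives T = [1050/(0.76·σ)]^(1/4) = 395.1 K.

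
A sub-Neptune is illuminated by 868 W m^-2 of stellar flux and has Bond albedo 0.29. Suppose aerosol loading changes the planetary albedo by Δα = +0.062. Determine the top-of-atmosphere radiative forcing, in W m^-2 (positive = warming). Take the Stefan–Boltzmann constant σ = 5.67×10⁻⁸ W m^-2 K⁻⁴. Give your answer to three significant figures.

ΔF = −(S/4)Δα = −(868.0/4)×(+0.062) = -13.45 W m^-2.

-13.5 W m^-2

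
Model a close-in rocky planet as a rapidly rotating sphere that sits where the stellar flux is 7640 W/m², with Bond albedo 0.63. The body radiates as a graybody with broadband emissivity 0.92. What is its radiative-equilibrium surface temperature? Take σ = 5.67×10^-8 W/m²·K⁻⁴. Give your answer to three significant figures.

Averaging over the sphere, the absorbed flux is S(1−α)/4 = 706.7 W/m².
Equating to εσT⁴ with ε = 0.92: T = (706.7/0.92σ)^(1/4) = 341.2 K.

341 K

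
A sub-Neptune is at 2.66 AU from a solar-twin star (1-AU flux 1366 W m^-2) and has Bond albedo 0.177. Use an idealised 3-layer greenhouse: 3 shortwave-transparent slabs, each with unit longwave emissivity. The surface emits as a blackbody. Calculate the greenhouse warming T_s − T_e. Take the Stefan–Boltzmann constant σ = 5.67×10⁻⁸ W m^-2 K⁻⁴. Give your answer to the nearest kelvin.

By the inverse-square law, S = 1366/2.66² = 193.1 W m^-2.
The effective emission temperature is T_e = [S(1−α)/(4σ)]^¼ = 162.7 K.
T_s = (N+1)^(1/4)·T_e = 230.1 K.
So the greenhouse effect raises the surface by 230.1 − 162.7 = 67.39 K.

67 K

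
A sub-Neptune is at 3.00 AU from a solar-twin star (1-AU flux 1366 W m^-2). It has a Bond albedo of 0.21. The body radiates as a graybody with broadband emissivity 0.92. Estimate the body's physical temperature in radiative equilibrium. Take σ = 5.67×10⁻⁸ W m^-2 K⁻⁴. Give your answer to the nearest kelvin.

By the inverse-square law, S = 1366/3.00² = 151.8 W m^-2.
Absorbed flux (global mean): S(1−α)/4 = 151.8·0.79/4 = 29.98 W m^-2.
Radiative balance εσT⁴ = 29.98 gives T = [29.98/(0.92·σ)]^(1/4) = 154.8 K.

155 K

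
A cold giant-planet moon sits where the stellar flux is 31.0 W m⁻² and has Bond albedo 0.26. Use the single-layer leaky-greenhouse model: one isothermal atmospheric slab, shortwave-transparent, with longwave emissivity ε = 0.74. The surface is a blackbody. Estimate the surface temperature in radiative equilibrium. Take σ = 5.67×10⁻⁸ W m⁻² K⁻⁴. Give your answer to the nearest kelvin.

113 K

Effective emission temperature (TOA balance): σT_e⁴ = S(1−α)/4 = 5.735 W m⁻² → T_e = 100.3 K.
Surface balance with a leaky layer gives σT_s⁴ = σT_e⁴·2/(2−ε), so T_s = T_e·[2/(2−0.74)]^(1/4) = 112.6 K.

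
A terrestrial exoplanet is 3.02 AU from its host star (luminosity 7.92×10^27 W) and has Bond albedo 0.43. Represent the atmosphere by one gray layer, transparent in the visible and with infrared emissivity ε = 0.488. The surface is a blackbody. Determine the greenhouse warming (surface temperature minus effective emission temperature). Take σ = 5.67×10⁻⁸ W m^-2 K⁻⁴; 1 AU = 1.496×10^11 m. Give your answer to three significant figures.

21.5 K

Orbital distance: d = 3.02 AU = 4.518×10^11 m.
Flux at the orbit: S = L/(4πd²) = 7.92×10^27/(4π·(4.52×10^11)²) = 3088 W m^-2.
The planet radiates to space at T_e = [S(1−α)/(4σ)]^(1/4) = 296.8 K.
For a single slab of emissivity ε, T_s⁴ = 2T_e⁴/(2−ε); thus T_s = 296.8·(1.323)^(1/4) = 318.3 K.
T_s − T_e = 318.3 − 296.8 = 21.50 K.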